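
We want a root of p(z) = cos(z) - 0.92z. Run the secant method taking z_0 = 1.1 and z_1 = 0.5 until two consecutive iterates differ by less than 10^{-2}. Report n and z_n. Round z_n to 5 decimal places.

n = 4, z_n = 0.77587

p(1.1) = -0.5584039, p(0.5) = 0.4175826
z_2 = 0.5000000 − 0.4175826·(-0.6000000)/(0.9759864) = 0.7567142;  |Δ| = 0.2567142
p(0.7567142) = 0.0309188
z_3 = 0.7567142 − 0.0309188·(0.2567142)/(-0.3866638) = 0.7772418;  |Δ| = 0.0205276
p(0.7772418) = -0.0022118
z_4 = 0.7772418 − (-0.0022118)·(0.0205276)/(-0.0331305) = 0.7758713;  |Δ| = 0.0013704
|z_4 − z_3| = 0.0013704 < 10^{-2}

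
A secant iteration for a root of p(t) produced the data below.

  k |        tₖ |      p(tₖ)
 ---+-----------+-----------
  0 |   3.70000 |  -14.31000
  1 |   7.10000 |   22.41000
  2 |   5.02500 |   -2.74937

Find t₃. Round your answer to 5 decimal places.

t₃ = 5.02500 − (-2.74937)·(5.02500 − 7.10000) / (-2.74937 − 22.41000)
   = 5.02500 − (5.7049427)/(-25.1593700) = 5.2517522

5.25175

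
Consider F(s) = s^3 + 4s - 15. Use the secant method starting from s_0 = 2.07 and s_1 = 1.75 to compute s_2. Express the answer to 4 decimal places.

F(2.07) = 2.149743, F(1.75) = -2.640625
s_2 = 1.750000 − (-2.640625)·(1.750000 − 2.070000) / (-2.640625 − 2.149743) = 1.750000 − (0.845000)/(-4.790368) = 1.926396

1.9264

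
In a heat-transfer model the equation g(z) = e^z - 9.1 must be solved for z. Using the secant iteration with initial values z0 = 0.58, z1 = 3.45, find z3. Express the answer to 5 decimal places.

1.71170

g(0.58) = -7.3139616, g(3.45) = 22.4003923
z2 = 3.4500000 − 22.4003923·(3.4500000 − 0.5800000) / (22.4003923 − (-7.3139616)) = 3.4500000 − (64.2891259)/(29.7143539) = 1.2864286
g(1.2864286) = -5.4801644
z3 = 1.2864286 − (-5.4801644)·(1.2864286 − 3.4500000) / (-5.4801644 − 22.4003923) = 1.2864286 − (11.8567269)/(-27.8805567) = 1.7116973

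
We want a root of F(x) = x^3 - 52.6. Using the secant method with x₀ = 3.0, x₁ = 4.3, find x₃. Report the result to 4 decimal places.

F(3.0) = -25.600000, F(4.3) = 26.907000
x₂ = 4.300000 − 26.907000·(4.300000 − 3.000000) / (26.907000 − (-25.600000)) = 4.300000 − (34.979100)/(52.507000) = 3.633820
F(3.633820) = -4.616677
x₃ = 3.633820 − (-4.616677)·(3.633820 − 4.300000) / (-4.616677 − 26.907000) = 3.633820 − (3.075537)/(-31.523677) = 3.731383

3.7314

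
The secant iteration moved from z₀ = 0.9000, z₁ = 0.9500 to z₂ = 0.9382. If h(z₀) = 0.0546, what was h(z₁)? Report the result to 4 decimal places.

-0.0169

The secant line through (0.9000, 0.0546) and (0.9500, h(z₁)) crosses zero at z₂ = 0.9382.
So (0.9000, 0.0546), (0.9500, h(z₁)), (0.9382, 0) are collinear:
h(z₁) = 0.0546 · (0.9500 − 0.9382) / (0.9000 − 0.9382) = 0.0546 · (0.011800)/(-0.038200) = -0.016866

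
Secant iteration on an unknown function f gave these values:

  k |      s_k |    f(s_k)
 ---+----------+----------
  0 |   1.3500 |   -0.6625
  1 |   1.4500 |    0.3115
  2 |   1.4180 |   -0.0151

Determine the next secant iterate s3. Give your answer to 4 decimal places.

1.4195

s3 = 1.4180 − (-0.0151)·(1.4180 − 1.4500) / (-0.0151 − 0.3115)
   = 1.4180 − (0.000483)/(-0.326600) = 1.419479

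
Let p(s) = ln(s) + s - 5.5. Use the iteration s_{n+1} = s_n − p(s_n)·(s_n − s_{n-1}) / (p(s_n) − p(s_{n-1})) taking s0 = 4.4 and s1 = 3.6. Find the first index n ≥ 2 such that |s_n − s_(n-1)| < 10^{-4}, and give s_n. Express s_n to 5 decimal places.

p(4.4) = 0.3816045, p(3.6) = -0.6190662
s2 = 3.6000000 − (-0.6190662)·(-0.8000000)/(-1.0006707) = 4.0949210;  |Δ| = 0.4949210
p(4.0949210) = 0.0046684
s3 = 4.0949210 − 0.0046684·(0.4949210)/(0.6237346) = 4.0912167;  |Δ| = 0.0037043
p(4.0912167) = 0.0000591
s4 = 4.0912167 − 0.0000591·(-0.0037043)/(-0.0046093) = 4.0911692;  |Δ| = 0.0000475
|s4 − s3| = 0.0000475 < 10^{-4}

n = 4, s_n = 4.09117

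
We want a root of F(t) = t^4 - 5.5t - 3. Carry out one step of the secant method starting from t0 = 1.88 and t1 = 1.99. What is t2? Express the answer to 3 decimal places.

F(1.88) = -0.84802, F(1.99) = 1.73739
t2 = 1.99000 − 1.73739·(1.99000 − 1.88000) / (1.73739 − (-0.84802)) = 1.99000 − (0.19111)/(2.58541) = 1.91608

1.916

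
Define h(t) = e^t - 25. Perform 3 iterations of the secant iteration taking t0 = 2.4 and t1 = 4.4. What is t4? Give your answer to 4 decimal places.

h(2.4) = -13.976824, h(4.4) = 56.450869
t2 = 4.400000 − 56.450869·(4.400000 − 2.400000) / (56.450869 − (-13.976824)) = 4.400000 − (112.901737)/(70.427692) = 2.796913
h(2.796913) = -8.606044
t3 = 2.796913 − (-8.606044)·(2.796913 − 4.400000) / (-8.606044 − 56.450869) = 2.796913 − (13.796240)/(-65.056913) = 3.008977
h(3.008977) = -4.733346
t4 = 3.008977 − (-4.733346)·(3.008977 − 2.796913) / (-4.733346 − (-8.606044)) = 3.008977 − (-1.003773)/(3.872698) = 3.268169

3.2682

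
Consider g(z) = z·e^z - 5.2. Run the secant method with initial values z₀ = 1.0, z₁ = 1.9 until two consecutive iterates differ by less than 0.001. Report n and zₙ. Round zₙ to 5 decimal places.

n = 6, zₙ = 1.34917

g(1.0) = -2.4817182, g(1.9) = 7.5031994
z₂ = 1.9000000 − 7.5031994·(0.9000000)/(9.9849176) = 1.2236920;  |Δ| = 0.6763080
g(1.2236920) = -1.0397942
z₃ = 1.2236920 − (-1.0397942)·(-0.6763080)/(-8.5429936) = 1.3060076;  |Δ| = 0.0823155
g(1.3060076) = -0.3789952
z₄ = 1.3060076 − (-0.3789952)·(0.0823155)/(0.6607990) = 1.3532189;  |Δ| = 0.0472113
g(1.3532189) = 0.0367705
z₅ = 1.3532189 − 0.0367705·(0.0472113)/(0.4157657) = 1.3490435;  |Δ| = 0.0041754
g(1.3490435) = -0.0011403
z₆ = 1.3490435 − (-0.0011403)·(-0.0041754)/(-0.0379108) = 1.3491691;  |Δ| = 0.0001256
|z₆ − z₅| = 0.0001256 < 0.001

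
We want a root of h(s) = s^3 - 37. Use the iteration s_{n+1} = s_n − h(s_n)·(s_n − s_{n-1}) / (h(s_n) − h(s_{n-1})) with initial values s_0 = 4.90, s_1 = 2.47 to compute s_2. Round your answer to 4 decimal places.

2.9895

h(4.90) = 80.649000, h(2.47) = -21.930777
s_2 = 2.470000 − (-21.930777)·(2.470000 − 4.900000) / (-21.930777 − 80.649000) = 2.470000 − (53.291788)/(-102.579777) = 2.989516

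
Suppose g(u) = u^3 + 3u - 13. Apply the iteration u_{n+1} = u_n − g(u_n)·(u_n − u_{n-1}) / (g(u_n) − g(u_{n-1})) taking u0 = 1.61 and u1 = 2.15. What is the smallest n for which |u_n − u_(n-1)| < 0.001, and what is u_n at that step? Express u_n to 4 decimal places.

n = 5, u_n = 1.9315

g(1.61) = -3.996719, g(2.15) = 3.388375
u2 = 2.150000 − 3.388375·(0.540000)/(7.385094) = 1.902241;  |Δ| = 0.247759
g(1.902241) = -0.409976
u3 = 1.902241 − (-0.409976)·(-0.247759)/(-3.798351) = 1.928983;  |Δ| = 0.026742
g(1.928983) = -0.035352
u4 = 1.928983 − (-0.035352)·(0.026742)/(0.374625) = 1.931507;  |Δ| = 0.002524
g(1.931507) = 0.000426
u5 = 1.931507 − 0.000426·(0.002524)/(0.035777) = 1.931477;  |Δ| = 0.000030
|u5 − u4| = 0.000030 < 0.001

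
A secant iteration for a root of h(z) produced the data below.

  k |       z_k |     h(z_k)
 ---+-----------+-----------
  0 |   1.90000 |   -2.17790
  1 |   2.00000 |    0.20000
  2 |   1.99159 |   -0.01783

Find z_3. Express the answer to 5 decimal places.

1.99228

z_3 = 1.99159 − (-0.01783)·(1.99159 − 2.00000) / (-0.01783 − 0.20000)
   = 1.99159 − (0.0001500)/(-0.2178300) = 1.9922784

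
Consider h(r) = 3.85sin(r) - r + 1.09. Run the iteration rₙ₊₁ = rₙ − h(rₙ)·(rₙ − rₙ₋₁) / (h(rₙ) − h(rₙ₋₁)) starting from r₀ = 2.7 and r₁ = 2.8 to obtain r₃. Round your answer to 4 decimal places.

h(2.7) = 0.035413, h(2.8) = -0.420296
r₂ = 2.800000 − (-0.420296)·(2.800000 − 2.700000) / (-0.420296 − 0.035413) = 2.800000 − (-0.042030)/(-0.455708) = 2.707771
h(2.707771) = 0.000544
r₃ = 2.707771 − 0.000544·(2.707771 − 2.800000) / (0.000544 − (-0.420296)) = 2.707771 − (-0.000050)/(0.420840) = 2.707890

2.7079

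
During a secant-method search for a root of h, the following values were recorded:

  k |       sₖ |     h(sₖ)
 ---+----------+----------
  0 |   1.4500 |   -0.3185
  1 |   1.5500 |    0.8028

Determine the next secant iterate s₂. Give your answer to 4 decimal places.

s₂ = 1.5500 − 0.8028·(1.5500 − 1.4500) / (0.8028 − (-0.3185))
   = 1.5500 − (0.080280)/(1.121300) = 1.478405

1.4784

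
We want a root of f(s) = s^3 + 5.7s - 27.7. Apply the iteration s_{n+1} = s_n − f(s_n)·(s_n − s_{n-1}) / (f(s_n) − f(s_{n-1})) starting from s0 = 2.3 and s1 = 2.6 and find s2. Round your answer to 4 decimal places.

f(2.3) = -2.423000, f(2.6) = 4.696000
s2 = 2.600000 − 4.696000·(2.600000 − 2.300000) / (4.696000 − (-2.423000)) = 2.600000 − (1.408800)/(7.119000) = 2.402107

2.4021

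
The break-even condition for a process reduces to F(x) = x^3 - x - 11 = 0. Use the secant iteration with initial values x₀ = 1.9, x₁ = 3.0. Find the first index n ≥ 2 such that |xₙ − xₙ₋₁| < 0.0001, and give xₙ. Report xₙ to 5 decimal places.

F(1.9) = -6.0410000, F(3.0) = 13.0000000
x₂ = 3.0000000 − 13.0000000·(1.1000000)/(19.0410000) = 2.2489890;  |Δ| = 0.7510110
F(2.2489890) = -1.8737113
x₃ = 2.2489890 − (-1.8737113)·(-0.7510110)/(-14.8737113) = 2.3435974;  |Δ| = 0.0946084
F(2.3435974) = -0.4715086
x₄ = 2.3435974 − (-0.4715086)·(0.0946084)/(1.4022027) = 2.3754107;  |Δ| = 0.0318133
F(2.3754107) = 0.0280245
x₅ = 2.3754107 − 0.0280245·(0.0318133)/(0.4995331) = 2.3736259;  |Δ| = 0.0017848
F(2.3736259) = -0.0003801
x₆ = 2.3736259 − (-0.0003801)·(-0.0017848)/(-0.0284046) = 2.3736498;  |Δ| = 0.0000239
|x₆ − x₅| = 0.0000239 < 0.0001

n = 6, xₙ = 2.37365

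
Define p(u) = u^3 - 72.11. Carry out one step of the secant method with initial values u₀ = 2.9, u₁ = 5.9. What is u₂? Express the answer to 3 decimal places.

p(2.9) = -47.72100, p(5.9) = 133.26900
u₂ = 5.90000 − 133.26900·(5.90000 − 2.90000) / (133.26900 − (-47.72100)) = 5.90000 − (399.80700)/(180.99000) = 3.69100

3.691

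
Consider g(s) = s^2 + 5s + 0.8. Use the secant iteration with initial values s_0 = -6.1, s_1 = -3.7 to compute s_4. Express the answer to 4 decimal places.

-4.8275

g(-6.1) = 7.510000, g(-3.7) = -4.010000
s_2 = -3.700000 − (-4.010000)·(-3.700000 − (-6.100000)) / (-4.010000 − 7.510000) = -3.700000 − (-9.624000)/(-11.520000) = -4.535417
g(-4.535417) = -1.307079
s_3 = -4.535417 − (-1.307079)·(-4.535417 − (-3.700000)) / (-1.307079 − (-4.010000)) = -4.535417 − (1.091956)/(2.702921) = -4.939408
g(-4.939408) = 0.500709
s_4 = -4.939408 − 0.500709·(-4.939408 − (-4.535417)) / (0.500709 − (-1.307079)) = -4.939408 − (-0.202282)/(1.807788) = -4.827513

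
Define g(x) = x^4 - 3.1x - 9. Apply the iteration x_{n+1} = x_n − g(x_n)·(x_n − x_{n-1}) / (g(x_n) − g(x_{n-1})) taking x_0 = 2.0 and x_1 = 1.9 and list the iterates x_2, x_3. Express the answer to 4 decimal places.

g(2.0) = 0.800000, g(1.9) = -1.857900
x_2 = 1.900000 − (-1.857900)·(1.900000 − 2.000000) / (-1.857900 − 0.800000) = 1.900000 − (0.185790)/(-2.657900) = 1.969901
g(1.969901) = -0.048334
x_3 = 1.969901 − (-0.048334)·(1.969901 − 1.900000) / (-0.048334 − (-1.857900)) = 1.969901 − (-0.003379)/(1.809566) = 1.971768

1.9699, 1.9718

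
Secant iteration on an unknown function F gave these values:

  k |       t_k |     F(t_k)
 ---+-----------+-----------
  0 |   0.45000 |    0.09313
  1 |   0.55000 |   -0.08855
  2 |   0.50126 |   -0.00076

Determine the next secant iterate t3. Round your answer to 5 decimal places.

t3 = 0.50126 − (-0.00076)·(0.50126 − 0.55000) / (-0.00076 − (-0.08855))
   = 0.50126 − (0.0000370)/(0.0877900) = 0.5008381

0.50084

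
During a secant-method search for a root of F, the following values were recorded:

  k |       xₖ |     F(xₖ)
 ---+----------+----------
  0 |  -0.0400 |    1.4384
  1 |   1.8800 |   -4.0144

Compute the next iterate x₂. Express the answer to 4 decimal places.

x₂ = 1.8800 − (-4.0144)·(1.8800 − (-0.0400)) / (-4.0144 − 1.4384)
   = 1.8800 − (-7.707648)/(-5.452800) = 0.466479

0.4665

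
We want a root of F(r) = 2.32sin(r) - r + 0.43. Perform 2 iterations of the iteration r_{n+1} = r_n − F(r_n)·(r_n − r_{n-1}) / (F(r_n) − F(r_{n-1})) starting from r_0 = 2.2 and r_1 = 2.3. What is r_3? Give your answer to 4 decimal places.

F(2.2) = 0.105712, F(2.3) = -0.139964
r_2 = 2.300000 − (-0.139964)·(2.300000 − 2.200000) / (-0.139964 − 0.105712) = 2.300000 − (-0.013996)/(-0.245676) = 2.243029
F(2.243029) = 0.002216
r_3 = 2.243029 − 0.002216·(2.243029 − 2.300000) / (0.002216 − (-0.139964)) = 2.243029 − (-0.000126)/(0.142180) = 2.243917

2.2439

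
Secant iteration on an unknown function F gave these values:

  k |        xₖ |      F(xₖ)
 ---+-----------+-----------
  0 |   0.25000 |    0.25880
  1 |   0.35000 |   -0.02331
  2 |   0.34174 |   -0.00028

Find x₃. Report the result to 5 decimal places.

0.34164

x₃ = 0.34174 − (-0.00028)·(0.34174 − 0.35000) / (-0.00028 − (-0.02331))
   = 0.34174 − (0.0000023)/(0.0230300) = 0.3416396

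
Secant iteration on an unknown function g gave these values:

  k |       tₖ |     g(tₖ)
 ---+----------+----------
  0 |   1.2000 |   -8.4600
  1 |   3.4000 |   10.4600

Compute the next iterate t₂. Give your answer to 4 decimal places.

t₂ = 3.4000 − 10.4600·(3.4000 − 1.2000) / (10.4600 − (-8.4600))
   = 3.4000 − (23.012000)/(18.920000) = 2.183721

2.1837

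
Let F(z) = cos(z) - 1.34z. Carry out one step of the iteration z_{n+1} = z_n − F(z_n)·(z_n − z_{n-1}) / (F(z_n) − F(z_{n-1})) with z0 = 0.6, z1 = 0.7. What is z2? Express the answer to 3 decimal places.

0.611

F(0.6) = 0.02134, F(0.7) = -0.17316
z2 = 0.70000 − (-0.17316)·(0.70000 − 0.60000) / (-0.17316 − 0.02134) = 0.70000 − (-0.01732)/(-0.19449) = 0.61097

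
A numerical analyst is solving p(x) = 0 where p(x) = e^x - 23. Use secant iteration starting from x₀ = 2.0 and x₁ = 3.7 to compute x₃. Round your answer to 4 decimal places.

p(2.0) = -15.610944, p(3.7) = 17.447304
x₂ = 3.700000 − 17.447304·(3.700000 − 2.000000) / (17.447304 − (-15.610944)) = 3.700000 − (29.660417)/(33.058248) = 2.802783
p(2.802783) = -6.509522
x₃ = 2.802783 − (-6.509522)·(2.802783 − 3.700000) / (-6.509522 − 17.447304) = 2.802783 − (5.840452)/(-23.956826) = 3.046574

3.0466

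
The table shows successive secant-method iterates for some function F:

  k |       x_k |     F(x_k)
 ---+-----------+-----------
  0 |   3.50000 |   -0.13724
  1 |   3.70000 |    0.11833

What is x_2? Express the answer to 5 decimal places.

x_2 = 3.70000 − 0.11833·(3.70000 − 3.50000) / (0.11833 − (-0.13724))
   = 3.70000 − (0.0236660)/(0.2555700) = 3.6073991

3.60740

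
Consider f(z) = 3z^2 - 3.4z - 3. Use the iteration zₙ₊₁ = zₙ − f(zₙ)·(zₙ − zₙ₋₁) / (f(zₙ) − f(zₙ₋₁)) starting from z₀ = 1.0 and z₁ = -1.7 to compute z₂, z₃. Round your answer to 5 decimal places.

0.38182, -0.14314

f(1.0) = -3.4000000, f(-1.7) = 11.4500000
z₂ = -1.7000000 − 11.4500000·(-1.7000000 − 1.0000000) / (11.4500000 − (-3.4000000)) = -1.7000000 − (-30.9150000)/(14.8500000) = 0.3818182
f(0.3818182) = -3.8608264
z₃ = 0.3818182 − (-3.8608264)·(0.3818182 − (-1.7000000)) / (-3.8608264 − 11.4500000) = 0.3818182 − (-8.0375387)/(-15.3108264) = -0.1431397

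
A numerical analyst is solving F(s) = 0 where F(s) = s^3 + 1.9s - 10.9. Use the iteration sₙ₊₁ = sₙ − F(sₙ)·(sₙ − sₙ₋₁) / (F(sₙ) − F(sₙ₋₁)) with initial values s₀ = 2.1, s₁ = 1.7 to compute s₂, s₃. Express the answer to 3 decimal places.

F(2.1) = 2.35100, F(1.7) = -2.75700
s₂ = 1.70000 − (-2.75700)·(1.70000 − 2.10000) / (-2.75700 − 2.35100) = 1.70000 − (1.10280)/(-5.10800) = 1.91590
F(1.91590) = -0.22719
s₃ = 1.91590 − (-0.22719)·(1.91590 − 1.70000) / (-0.22719 − (-2.75700)) = 1.91590 − (-0.04905)/(2.52981) = 1.93529

1.916, 1.935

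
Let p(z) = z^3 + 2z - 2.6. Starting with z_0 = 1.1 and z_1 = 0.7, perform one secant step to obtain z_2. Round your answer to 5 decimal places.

0.89172

p(1.1) = 0.9310000, p(0.7) = -0.8570000
z_2 = 0.7000000 − (-0.8570000)·(0.7000000 − 1.1000000) / (-0.8570000 − 0.9310000) = 0.7000000 − (0.3428000)/(-1.7880000) = 0.8917226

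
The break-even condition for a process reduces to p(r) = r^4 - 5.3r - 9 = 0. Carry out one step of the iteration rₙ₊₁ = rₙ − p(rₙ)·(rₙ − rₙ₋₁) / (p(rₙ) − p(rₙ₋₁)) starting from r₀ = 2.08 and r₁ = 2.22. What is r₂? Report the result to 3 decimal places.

2.118

p(2.08) = -1.30626, p(2.22) = 3.52313
r₂ = 2.22000 − 3.52313·(2.22000 − 2.08000) / (3.52313 − (-1.30626)) = 2.22000 − (0.49324)/(4.82939) = 2.11787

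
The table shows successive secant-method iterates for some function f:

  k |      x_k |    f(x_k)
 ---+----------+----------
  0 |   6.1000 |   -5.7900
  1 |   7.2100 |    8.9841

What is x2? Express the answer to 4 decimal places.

x2 = 7.2100 − 8.9841·(7.2100 − 6.1000) / (8.9841 − (-5.7900))
   = 7.2100 − (9.972351)/(14.774100) = 6.535011

6.5350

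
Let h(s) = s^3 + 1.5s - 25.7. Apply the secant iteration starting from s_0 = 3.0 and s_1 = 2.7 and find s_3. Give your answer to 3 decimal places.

h(3.0) = 5.80000, h(2.7) = -1.96700
s_2 = 2.70000 − (-1.96700)·(2.70000 − 3.00000) / (-1.96700 − 5.80000) = 2.70000 − (0.59010)/(-7.76700) = 2.77598
h(2.77598) = -0.14426
s_3 = 2.77598 − (-0.14426)·(2.77598 − 2.70000) / (-0.14426 − (-1.96700)) = 2.77598 − (-0.01096)/(1.82274) = 2.78199

2.782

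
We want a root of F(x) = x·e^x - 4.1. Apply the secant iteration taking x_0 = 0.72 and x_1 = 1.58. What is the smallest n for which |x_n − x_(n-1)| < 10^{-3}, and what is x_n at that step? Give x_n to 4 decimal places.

F(0.72) = -2.620808, F(1.58) = 3.570830
x_2 = 1.580000 − 3.570830·(0.860000)/(6.191638) = 1.084022;  |Δ| = 0.495978
F(1.084022) = -0.895036
x_3 = 1.084022 − (-0.895036)·(-0.495978)/(-4.465866) = 1.183425;  |Δ| = 0.099402
F(1.183425) = -0.235481
x_4 = 1.183425 − (-0.235481)·(0.099402)/(0.659555) = 1.218914;  |Δ| = 0.035490
F(1.218914) = 0.024212
x_5 = 1.218914 − 0.024212·(0.035490)/(0.259692) = 1.215606;  |Δ| = 0.003309
F(1.215606) = -0.000570
x_6 = 1.215606 − (-0.000570)·(-0.003309)/(-0.024782) = 1.215682;  |Δ| = 0.000076
|x_6 − x_5| = 0.000076 < 10^{-3}

n = 6, x_n = 1.2157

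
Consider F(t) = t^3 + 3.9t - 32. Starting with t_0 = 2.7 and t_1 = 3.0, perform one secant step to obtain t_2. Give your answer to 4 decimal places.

F(2.7) = -1.787000, F(3.0) = 6.700000
t_2 = 3.000000 − 6.700000·(3.000000 − 2.700000) / (6.700000 − (-1.787000)) = 3.000000 − (2.010000)/(8.487000) = 2.763167

2.7632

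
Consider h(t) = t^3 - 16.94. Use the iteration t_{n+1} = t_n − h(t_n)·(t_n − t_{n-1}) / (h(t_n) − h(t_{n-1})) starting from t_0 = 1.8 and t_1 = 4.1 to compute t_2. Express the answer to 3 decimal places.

2.205

h(1.8) = -11.10800, h(4.1) = 51.98100
t_2 = 4.10000 − 51.98100·(4.10000 − 1.80000) / (51.98100 − (-11.10800)) = 4.10000 − (119.55630)/(63.08900) = 2.20496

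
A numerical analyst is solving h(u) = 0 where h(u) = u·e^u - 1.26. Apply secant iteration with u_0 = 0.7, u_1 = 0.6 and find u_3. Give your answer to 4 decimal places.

h(0.7) = 0.149627, h(0.6) = -0.166729
u_2 = 0.600000 − (-0.166729)·(0.600000 − 0.700000) / (-0.166729 − 0.149627) = 0.600000 − (0.016673)/(-0.316356) = 0.652703
h(0.652703) = -0.006337
u_3 = 0.652703 − (-0.006337)·(0.652703 − 0.600000) / (-0.006337 − (-0.166729)) = 0.652703 − (-0.000334)/(0.160392) = 0.654785

0.6548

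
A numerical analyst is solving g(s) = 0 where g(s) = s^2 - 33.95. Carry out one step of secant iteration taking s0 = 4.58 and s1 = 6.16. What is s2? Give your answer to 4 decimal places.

g(4.58) = -12.973600, g(6.16) = 3.995600
s2 = 6.160000 − 3.995600·(6.160000 − 4.580000) / (3.995600 − (-12.973600)) = 6.160000 − (6.313048)/(16.969200) = 5.787970

5.7880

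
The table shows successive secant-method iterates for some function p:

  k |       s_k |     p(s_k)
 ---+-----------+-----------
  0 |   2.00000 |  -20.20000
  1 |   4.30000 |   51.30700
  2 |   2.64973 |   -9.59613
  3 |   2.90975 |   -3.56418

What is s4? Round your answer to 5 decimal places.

3.06339

s4 = 2.90975 − (-3.56418)·(2.90975 − 2.64973) / (-3.56418 − (-9.59613))
   = 2.90975 − (-0.9267581)/(6.0319500) = 3.0633915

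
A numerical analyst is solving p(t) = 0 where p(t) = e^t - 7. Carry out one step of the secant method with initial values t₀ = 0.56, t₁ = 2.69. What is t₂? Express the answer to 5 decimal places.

1.42134

p(0.56) = -5.2493275, p(2.69) = 7.7316759
t₂ = 2.6900000 − 7.7316759·(2.6900000 − 0.5600000) / (7.7316759 − (-5.2493275)) = 2.6900000 − (16.4684697)/(12.9810034) = 1.4213408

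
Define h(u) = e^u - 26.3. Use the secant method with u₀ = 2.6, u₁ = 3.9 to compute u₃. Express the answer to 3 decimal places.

h(2.6) = -12.83626, h(3.9) = 23.10245
u₂ = 3.90000 − 23.10245·(3.90000 − 2.60000) / (23.10245 − (-12.83626)) = 3.90000 − (30.03318)/(35.93871) = 3.06432
h(3.06432) = -4.88006
u₃ = 3.06432 − (-4.88006)·(3.06432 − 3.90000) / (-4.88006 − 23.10245) = 3.06432 − (4.07816)/(-27.98251) = 3.21006

3.210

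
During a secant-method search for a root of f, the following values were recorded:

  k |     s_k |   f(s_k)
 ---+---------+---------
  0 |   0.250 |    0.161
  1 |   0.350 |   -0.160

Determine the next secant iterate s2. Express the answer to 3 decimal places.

0.300

s2 = 0.350 − (-0.160)·(0.350 − 0.250) / (-0.160 − 0.161)
   = 0.350 − (-0.01600)/(-0.32100) = 0.30016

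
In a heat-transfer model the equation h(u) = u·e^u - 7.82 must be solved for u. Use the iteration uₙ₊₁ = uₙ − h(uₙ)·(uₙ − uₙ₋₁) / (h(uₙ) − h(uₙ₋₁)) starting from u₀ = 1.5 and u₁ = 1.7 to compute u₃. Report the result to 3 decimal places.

1.591

h(1.5) = -1.09747, h(1.7) = 1.48571
u₂ = 1.70000 − 1.48571·(1.70000 − 1.50000) / (1.48571 − (-1.09747)) = 1.70000 − (0.29714)/(2.58318) = 1.58497
h(1.58497) = -0.08670
u₃ = 1.58497 − (-0.08670)·(1.58497 − 1.70000) / (-0.08670 − 1.48571) = 1.58497 − (0.00997)/(-1.57241) = 1.59131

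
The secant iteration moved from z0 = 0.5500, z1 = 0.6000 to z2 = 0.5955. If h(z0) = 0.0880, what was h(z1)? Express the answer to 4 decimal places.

The secant line through (0.5500, 0.0880) and (0.6000, h(z1)) crosses zero at z2 = 0.5955.
So (0.5500, 0.0880), (0.6000, h(z1)), (0.5955, 0) are collinear:
h(z1) = 0.0880 · (0.6000 − 0.5955) / (0.5500 − 0.5955) = 0.0880 · (0.004500)/(-0.045500) = -0.008703

-0.0087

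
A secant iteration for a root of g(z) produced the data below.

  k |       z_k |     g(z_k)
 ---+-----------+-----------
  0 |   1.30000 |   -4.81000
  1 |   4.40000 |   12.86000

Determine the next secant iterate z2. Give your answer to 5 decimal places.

z2 = 4.40000 − 12.86000·(4.40000 − 1.30000) / (12.86000 − (-4.81000))
   = 4.40000 − (39.8660000)/(17.6700000) = 2.1438596

2.14386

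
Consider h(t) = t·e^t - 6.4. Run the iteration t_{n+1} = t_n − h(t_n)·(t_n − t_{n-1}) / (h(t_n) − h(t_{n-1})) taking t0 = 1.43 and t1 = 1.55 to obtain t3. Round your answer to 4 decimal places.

h(1.43) = -0.424460, h(1.55) = 0.902779
t2 = 1.550000 − 0.902779·(1.550000 − 1.430000) / (0.902779 − (-0.424460)) = 1.550000 − (0.108333)/(1.327239) = 1.468377
h(1.468377) = -0.024042
t3 = 1.468377 − (-0.024042)·(1.468377 − 1.550000) / (-0.024042 − 0.902779) = 1.468377 − (0.001962)/(-0.926820) = 1.470494

1.4705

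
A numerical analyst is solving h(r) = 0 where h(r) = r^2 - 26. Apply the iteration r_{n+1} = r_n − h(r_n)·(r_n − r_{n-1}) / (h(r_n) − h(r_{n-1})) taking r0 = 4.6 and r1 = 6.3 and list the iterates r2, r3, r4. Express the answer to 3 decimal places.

h(4.6) = -4.84000, h(6.3) = 13.69000
r2 = 6.30000 − 13.69000·(6.30000 − 4.60000) / (13.69000 − (-4.84000)) = 6.30000 − (23.27300)/(18.53000) = 5.04404
h(5.04404) = -0.55769
r3 = 5.04404 − (-0.55769)·(5.04404 − 6.30000) / (-0.55769 − 13.69000) = 5.04404 − (0.70044)/(-14.24769) = 5.09320
h(5.09320) = -0.05933
r4 = 5.09320 − (-0.05933)·(5.09320 − 5.04404) / (-0.05933 − (-0.55769)) = 5.09320 − (-0.00292)/(0.49837) = 5.09905

5.044, 5.093, 5.099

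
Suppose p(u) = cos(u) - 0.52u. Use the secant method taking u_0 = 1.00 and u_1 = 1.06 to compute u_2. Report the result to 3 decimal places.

p(1.00) = 0.02030, p(1.06) = -0.06233
u_2 = 1.06000 − (-0.06233)·(1.06000 − 1.00000) / (-0.06233 − 0.02030) = 1.06000 − (-0.00374)/(-0.08263) = 1.01474

1.015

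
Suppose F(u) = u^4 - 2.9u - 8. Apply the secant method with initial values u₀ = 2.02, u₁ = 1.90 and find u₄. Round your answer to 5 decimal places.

F(2.02) = 2.7916642, F(1.90) = -0.4779000
u₂ = 1.9000000 − (-0.4779000)·(1.9000000 − 2.0200000) / (-0.4779000 − 2.7916642) = 1.9000000 − (0.0573480)/(-3.2695642) = 1.9175400
F(1.9175400) = -0.0408349
u₃ = 1.9175400 − (-0.0408349)·(1.9175400 − 1.9000000) / (-0.0408349 − (-0.4779000)) = 1.9175400 − (-0.0007162)/(0.4370651) = 1.9191787
F(1.9191787) = 0.0006896
u₄ = 1.9191787 − 0.0006896·(1.9191787 − 1.9175400) / (0.0006896 − (-0.0408349)) = 1.9191787 − (0.0000011)/(0.0415245) = 1.9191515

1.91915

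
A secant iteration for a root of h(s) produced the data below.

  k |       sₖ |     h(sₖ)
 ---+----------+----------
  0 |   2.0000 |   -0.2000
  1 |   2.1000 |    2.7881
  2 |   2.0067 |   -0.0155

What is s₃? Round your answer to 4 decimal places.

2.0072

s₃ = 2.0067 − (-0.0155)·(2.0067 − 2.1000) / (-0.0155 − 2.7881)
   = 2.0067 − (0.001446)/(-2.803600) = 2.007216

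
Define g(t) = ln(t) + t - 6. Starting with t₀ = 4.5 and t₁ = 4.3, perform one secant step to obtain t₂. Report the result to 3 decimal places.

g(4.5) = 0.00408, g(4.3) = -0.24138
t₂ = 4.30000 − (-0.24138)·(4.30000 − 4.50000) / (-0.24138 − 0.00408) = 4.30000 − (0.04828)/(-0.24546) = 4.49668

4.497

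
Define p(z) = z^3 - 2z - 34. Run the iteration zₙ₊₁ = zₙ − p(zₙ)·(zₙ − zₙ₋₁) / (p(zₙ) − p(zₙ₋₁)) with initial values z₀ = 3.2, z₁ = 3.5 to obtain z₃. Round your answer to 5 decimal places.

3.44507

p(3.2) = -7.6320000, p(3.5) = 1.8750000
z₂ = 3.5000000 − 1.8750000·(3.5000000 − 3.2000000) / (1.8750000 − (-7.6320000)) = 3.5000000 − (0.5625000)/(9.5070000) = 3.4408331
p(3.4408331) = -0.1445003
z₃ = 3.4408331 − (-0.1445003)·(3.4408331 − 3.5000000) / (-0.1445003 − 1.8750000) = 3.4408331 − (0.0085496)/(-2.0195003) = 3.4450666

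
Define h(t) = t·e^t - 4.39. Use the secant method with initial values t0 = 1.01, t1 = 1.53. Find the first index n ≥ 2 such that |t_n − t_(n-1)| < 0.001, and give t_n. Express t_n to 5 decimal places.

n = 5, t_n = 1.25344

h(1.01) = -1.6169430, h(1.53) = 2.6758105
t2 = 1.5300000 − 2.6758105·(0.5200000)/(4.2927535) = 1.2058674;  |Δ| = 0.3241326
h(1.2058674) = -0.3628196
t3 = 1.2058674 − (-0.3628196)·(-0.3241326)/(-3.0386301) = 1.2445696;  |Δ| = 0.0387022
h(1.2445696) = -0.0695511
t4 = 1.2445696 − (-0.0695511)·(0.0387022)/(0.2932684) = 1.2537481;  |Δ| = 0.0091786
h(1.2537481) = 0.0024435
t5 = 1.2537481 − 0.0024435·(0.0091786)/(0.0719946) = 1.2534366;  |Δ| = 0.0003115
|t5 − t4| = 0.0003115 < 0.001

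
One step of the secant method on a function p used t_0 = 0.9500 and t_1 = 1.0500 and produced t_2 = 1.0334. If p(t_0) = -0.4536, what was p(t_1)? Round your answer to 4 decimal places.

The secant line through (0.9500, -0.4536) and (1.0500, p(t_1)) crosses zero at t_2 = 1.0334.
So (0.9500, -0.4536), (1.0500, p(t_1)), (1.0334, 0) are collinear:
p(t_1) = -0.4536 · (1.0500 − 1.0334) / (0.9500 − 1.0334) = -0.4536 · (0.016600)/(-0.083400) = 0.090285

0.0903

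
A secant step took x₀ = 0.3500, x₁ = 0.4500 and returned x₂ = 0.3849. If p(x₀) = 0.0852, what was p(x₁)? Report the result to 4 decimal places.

-0.1589

The secant line through (0.3500, 0.0852) and (0.4500, p(x₁)) crosses zero at x₂ = 0.3849.
So (0.3500, 0.0852), (0.4500, p(x₁)), (0.3849, 0) are collinear:
p(x₁) = 0.0852 · (0.4500 − 0.3849) / (0.3500 − 0.3849) = 0.0852 · (0.065100)/(-0.034900) = -0.158926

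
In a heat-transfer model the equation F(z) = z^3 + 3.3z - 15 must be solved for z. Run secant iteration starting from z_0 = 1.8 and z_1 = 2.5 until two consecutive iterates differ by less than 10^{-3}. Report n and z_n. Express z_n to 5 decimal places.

F(1.8) = -3.2280000, F(2.5) = 8.8750000
z_2 = 2.5000000 − 8.8750000·(0.7000000)/(12.1030000) = 1.9866975;  |Δ| = 0.5133025
F(1.9866975) = -0.6024687
z_3 = 1.9866975 − (-0.6024687)·(-0.5133025)/(-9.4774687) = 2.0193274;  |Δ| = 0.0326299
F(2.0193274) = -0.1020424
z_4 = 2.0193274 − (-0.1020424)·(0.0326299)/(0.5004263) = 2.0259810;  |Δ| = 0.0066536
F(2.0259810) = 0.0015766
z_5 = 2.0259810 − 0.0015766·(0.0066536)/(0.1036190) = 2.0258797;  |Δ| = 0.0001012
|z_5 − z_4| = 0.0001012 < 10^{-3}

n = 5, z_n = 2.02588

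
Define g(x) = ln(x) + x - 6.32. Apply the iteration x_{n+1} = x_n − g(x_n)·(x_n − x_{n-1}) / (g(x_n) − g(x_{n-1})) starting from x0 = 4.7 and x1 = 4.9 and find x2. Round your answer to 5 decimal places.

4.75995

g(4.7) = -0.0724375, g(4.9) = 0.1692352
x2 = 4.9000000 − 0.1692352·(4.9000000 − 4.7000000) / (0.1692352 − (-0.0724375)) = 4.9000000 − (0.0338470)/(0.2416727) = 4.7599468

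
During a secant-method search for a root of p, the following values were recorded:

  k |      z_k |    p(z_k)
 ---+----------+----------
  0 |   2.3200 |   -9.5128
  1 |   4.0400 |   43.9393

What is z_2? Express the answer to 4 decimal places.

2.6261

z_2 = 4.0400 − 43.9393·(4.0400 − 2.3200) / (43.9393 − (-9.5128))
   = 4.0400 − (75.575596)/(53.452100) = 2.626106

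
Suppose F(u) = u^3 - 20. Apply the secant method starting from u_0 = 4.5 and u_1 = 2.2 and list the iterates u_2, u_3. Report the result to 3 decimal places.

2.467, 2.772

F(4.5) = 71.12500, F(2.2) = -9.35200
u_2 = 2.20000 − (-9.35200)·(2.20000 − 4.50000) / (-9.35200 − 71.12500) = 2.20000 − (21.50960)/(-80.47700) = 2.46728
F(2.46728) = -4.98057
u_3 = 2.46728 − (-4.98057)·(2.46728 − 2.20000) / (-4.98057 − (-9.35200)) = 2.46728 − (-1.33119)/(4.37143) = 2.77180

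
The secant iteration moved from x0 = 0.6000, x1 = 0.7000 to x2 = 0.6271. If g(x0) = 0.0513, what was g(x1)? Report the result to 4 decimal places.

-0.1380

The secant line through (0.6000, 0.0513) and (0.7000, g(x1)) crosses zero at x2 = 0.6271.
So (0.6000, 0.0513), (0.7000, g(x1)), (0.6271, 0) are collinear:
g(x1) = 0.0513 · (0.7000 − 0.6271) / (0.6000 − 0.6271) = 0.0513 · (0.072900)/(-0.027100) = -0.137999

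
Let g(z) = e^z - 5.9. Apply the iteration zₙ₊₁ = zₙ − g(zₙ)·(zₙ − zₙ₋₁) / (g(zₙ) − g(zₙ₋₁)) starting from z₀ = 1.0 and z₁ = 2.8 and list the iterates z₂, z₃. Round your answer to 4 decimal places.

1.4172, 1.6164

g(1.0) = -3.181718, g(2.8) = 10.544647
z₂ = 2.800000 − 10.544647·(2.800000 − 1.000000) / (10.544647 − (-3.181718)) = 2.800000 − (18.980364)/(13.726365) = 1.417233
g(1.417233) = -1.774311
z₃ = 1.417233 − (-1.774311)·(1.417233 − 2.800000) / (-1.774311 − 10.544647) = 1.417233 − (2.453459)/(-12.318958) = 1.616394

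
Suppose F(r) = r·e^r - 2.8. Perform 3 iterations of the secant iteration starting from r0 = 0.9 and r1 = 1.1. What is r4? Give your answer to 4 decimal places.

1.0149

F(0.9) = -0.586357, F(1.1) = 0.504583
r2 = 1.100000 − 0.504583·(1.100000 − 0.900000) / (0.504583 − (-0.586357)) = 1.100000 − (0.100917)/(1.090940) = 1.007496
F(1.007496) = -0.040737
r3 = 1.007496 − (-0.040737)·(1.007496 − 1.100000) / (-0.040737 − 0.504583) = 1.007496 − (0.003768)/(-0.545320) = 1.014406
F(1.014406) = -0.002547
r4 = 1.014406 − (-0.002547)·(1.014406 − 1.007496) / (-0.002547 − (-0.040737)) = 1.014406 − (-0.000018)/(0.038190) = 1.014867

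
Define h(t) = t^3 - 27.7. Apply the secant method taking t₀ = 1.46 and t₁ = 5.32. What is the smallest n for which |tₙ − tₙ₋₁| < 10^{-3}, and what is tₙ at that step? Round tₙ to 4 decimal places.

n = 8, tₙ = 3.0257

h(1.46) = -24.587864, h(5.32) = 122.868768
t₂ = 5.320000 − 122.868768·(3.860000)/(147.456632) = 2.103641;  |Δ| = 3.216359
h(2.103641) = -18.390744
t₃ = 2.103641 − (-18.390744)·(-3.216359)/(-141.259512) = 2.522383;  |Δ| = 0.418742
h(2.522383) = -11.651555
t₄ = 2.522383 − (-11.651555)·(0.418742)/(6.739189) = 3.246356;  |Δ| = 0.723973
h(3.246356) = 6.512776
t₅ = 3.246356 − 6.512776·(0.723973)/(18.164331) = 2.986777;  |Δ| = 0.259579
h(2.986777) = -1.055450
t₆ = 2.986777 − (-1.055450)·(-0.259579)/(-7.568226) = 3.022977;  |Δ| = 0.036200
h(3.022977) = -0.074848
t₇ = 3.022977 − (-0.074848)·(0.036200)/(0.980602) = 3.025740;  |Δ| = 0.002763
h(3.025740) = 0.000973
t₈ = 3.025740 − 0.000973·(0.002763)/(0.075821) = 3.025705;  |Δ| = 0.000035
|t₈ − t₇| = 0.000035 < 10^{-3}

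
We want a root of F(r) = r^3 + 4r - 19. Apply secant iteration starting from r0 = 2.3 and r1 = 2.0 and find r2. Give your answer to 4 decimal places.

F(2.3) = 2.367000, F(2.0) = -3.000000
r2 = 2.000000 − (-3.000000)·(2.000000 − 2.300000) / (-3.000000 − 2.367000) = 2.000000 − (0.900000)/(-5.367000) = 2.167691

2.1677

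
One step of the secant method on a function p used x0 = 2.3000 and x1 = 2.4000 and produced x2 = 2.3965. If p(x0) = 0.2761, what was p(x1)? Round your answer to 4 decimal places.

The secant line through (2.3000, 0.2761) and (2.4000, p(x1)) crosses zero at x2 = 2.3965.
So (2.3000, 0.2761), (2.4000, p(x1)), (2.3965, 0) are collinear:
p(x1) = 0.2761 · (2.4000 − 2.3965) / (2.3000 − 2.3965) = 0.2761 · (0.003500)/(-0.096500) = -0.010014

-0.0100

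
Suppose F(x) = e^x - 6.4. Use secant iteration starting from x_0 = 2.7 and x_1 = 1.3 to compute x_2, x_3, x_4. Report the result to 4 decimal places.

1.6410, 1.9245, 1.8488

F(2.7) = 8.479732, F(1.3) = -2.730703
x_2 = 1.300000 − (-2.730703)·(1.300000 − 2.700000) / (-2.730703 − 8.479732) = 1.300000 − (3.822985)/(-11.210435) = 1.641020
F(1.641020) = -1.239569
x_3 = 1.641020 − (-1.239569)·(1.641020 − 1.300000) / (-1.239569 − (-2.730703)) = 1.641020 − (-0.422718)/(1.491135) = 1.924508
F(1.924508) = 0.451774
x_4 = 1.924508 − 0.451774·(1.924508 − 1.641020) / (0.451774 − (-1.239569)) = 1.924508 − (0.128072)/(1.691342) = 1.848785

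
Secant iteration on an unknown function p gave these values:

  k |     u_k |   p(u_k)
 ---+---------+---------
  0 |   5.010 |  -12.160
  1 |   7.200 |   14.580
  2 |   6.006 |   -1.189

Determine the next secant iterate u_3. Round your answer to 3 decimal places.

6.096

u_3 = 6.006 − (-1.189)·(6.006 − 7.200) / (-1.189 − 14.580)
   = 6.006 − (1.41967)/(-15.76900) = 6.09603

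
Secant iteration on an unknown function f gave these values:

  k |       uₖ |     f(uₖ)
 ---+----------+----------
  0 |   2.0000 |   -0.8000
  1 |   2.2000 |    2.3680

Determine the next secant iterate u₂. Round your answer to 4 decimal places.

u₂ = 2.2000 − 2.3680·(2.2000 − 2.0000) / (2.3680 − (-0.8000))
   = 2.2000 − (0.473600)/(3.168000) = 2.050505

2.0505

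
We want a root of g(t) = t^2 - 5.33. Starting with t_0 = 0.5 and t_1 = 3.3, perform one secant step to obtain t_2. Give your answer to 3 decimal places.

1.837

g(0.5) = -5.08000, g(3.3) = 5.56000
t_2 = 3.30000 − 5.56000·(3.30000 − 0.50000) / (5.56000 − (-5.08000)) = 3.30000 − (15.56800)/(10.64000) = 1.83684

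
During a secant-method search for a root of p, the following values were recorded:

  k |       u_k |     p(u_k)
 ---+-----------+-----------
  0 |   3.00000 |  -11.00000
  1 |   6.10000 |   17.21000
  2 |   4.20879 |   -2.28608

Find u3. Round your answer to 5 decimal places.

u3 = 4.20879 − (-2.28608)·(4.20879 − 6.10000) / (-2.28608 − 17.21000)
   = 4.20879 − (4.3234574)/(-19.4960800) = 4.4305503

4.43055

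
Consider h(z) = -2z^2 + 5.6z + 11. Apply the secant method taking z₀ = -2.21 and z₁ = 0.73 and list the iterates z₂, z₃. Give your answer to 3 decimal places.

-0.908, -1.624

h(-2.21) = -11.14420, h(0.73) = 14.02220
z₂ = 0.73000 − 14.02220·(0.73000 − (-2.21000)) / (14.02220 − (-11.14420)) = 0.73000 − (41.22527)/(25.16640) = -0.90811
h(-0.90811) = 4.26528
z₃ = -0.90811 − 4.26528·(-0.90811 − 0.73000) / (4.26528 − 14.02220) = -0.90811 − (-6.98699)/(-9.75692) = -1.62421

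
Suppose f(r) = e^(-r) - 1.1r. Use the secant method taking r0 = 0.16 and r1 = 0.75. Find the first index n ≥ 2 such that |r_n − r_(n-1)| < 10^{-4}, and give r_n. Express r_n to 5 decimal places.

f(0.16) = 0.6761438, f(0.75) = -0.3526334
r2 = 0.7500000 − (-0.3526334)·(0.5900000)/(-1.0287772) = 0.5477660;  |Δ| = 0.2022340
f(0.5477660) = -0.0243024
r3 = 0.5477660 − (-0.0243024)·(-0.2022340)/(0.3283310) = 0.5327970;  |Δ| = 0.0149690
f(0.5327970) = 0.0008842
r4 = 0.5327970 − 0.0008842·(-0.0149690)/(0.0251867) = 0.5333225;  |Δ| = 0.0005255
f(0.5333225) = -0.0000022
r5 = 0.5333225 − (-0.0000022)·(0.0005255)/(-0.0008864) = 0.5333212;  |Δ| = 0.0000013
|r5 − r4| = 0.0000013 < 10^{-4}

n = 5, r_n = 0.53332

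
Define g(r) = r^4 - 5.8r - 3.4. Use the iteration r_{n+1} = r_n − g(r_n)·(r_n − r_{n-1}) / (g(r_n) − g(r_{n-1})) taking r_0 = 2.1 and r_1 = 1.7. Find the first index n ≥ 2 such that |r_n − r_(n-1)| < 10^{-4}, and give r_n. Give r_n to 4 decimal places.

n = 6, r_n = 1.9604

g(2.1) = 3.868100, g(1.7) = -4.907900
r_2 = 1.700000 − (-4.907900)·(-0.400000)/(-8.776000) = 1.923696;  |Δ| = 0.223696
g(1.923696) = -0.862940
r_3 = 1.923696 − (-0.862940)·(0.223696)/(4.044960) = 1.971419;  |Δ| = 0.047723
g(1.971419) = 0.270601
r_4 = 1.971419 − 0.270601·(0.047723)/(1.133541) = 1.960027;  |Δ| = 0.011392
g(1.960027) = -0.009460
r_5 = 1.960027 − (-0.009460)·(-0.011392)/(-0.280061) = 1.960412;  |Δ| = 0.000385
g(1.960412) = -0.000098
r_6 = 1.960412 − (-0.000098)·(0.000385)/(0.009362) = 1.960416;  |Δ| = 0.000004
|r_6 − r_5| = 0.000004 < 10^{-4}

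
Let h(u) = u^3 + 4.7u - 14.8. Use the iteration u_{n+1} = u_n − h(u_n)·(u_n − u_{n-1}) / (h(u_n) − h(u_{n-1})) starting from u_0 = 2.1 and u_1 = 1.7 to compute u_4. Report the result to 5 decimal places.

1.83477

h(2.1) = 4.3310000, h(1.7) = -1.8970000
u_2 = 1.7000000 − (-1.8970000)·(1.7000000 − 2.1000000) / (-1.8970000 − 4.3310000) = 1.7000000 − (0.7588000)/(-6.2280000) = 1.8218369
h(1.8218369) = -0.1905270
u_3 = 1.8218369 − (-0.1905270)·(1.8218369 − 1.7000000) / (-0.1905270 − (-1.8970000)) = 1.8218369 − (-0.0232132)/(1.7064730) = 1.8354399
h(1.8354399) = 0.0098702
u_4 = 1.8354399 − 0.0098702·(1.8354399 − 1.8218369) / (0.0098702 − (-0.1905270)) = 1.8354399 − (0.0001343)/(0.2003972) = 1.8347699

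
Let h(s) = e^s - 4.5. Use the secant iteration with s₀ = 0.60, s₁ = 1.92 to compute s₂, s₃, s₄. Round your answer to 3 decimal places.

h(0.60) = -2.67788, h(1.92) = 2.32096
s₂ = 1.92000 − 2.32096·(1.92000 − 0.60000) / (2.32096 − (-2.67788)) = 1.92000 − (3.06367)/(4.99884) = 1.30712
h(1.30712) = -0.80447
s₃ = 1.30712 − (-0.80447)·(1.30712 − 1.92000) / (-0.80447 − 2.32096) = 1.30712 − (0.49304)/(-3.12543) = 1.46488
h(1.46488) = -0.17300
s₄ = 1.46488 − (-0.17300)·(1.46488 − 1.30712) / (-0.17300 − (-0.80447)) = 1.46488 − (-0.02729)/(0.63147) = 1.50809

1.307, 1.465, 1.508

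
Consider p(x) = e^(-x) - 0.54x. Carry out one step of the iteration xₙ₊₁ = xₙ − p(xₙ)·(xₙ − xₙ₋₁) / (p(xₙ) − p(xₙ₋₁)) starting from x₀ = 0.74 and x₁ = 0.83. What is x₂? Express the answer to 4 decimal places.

p(0.74) = 0.077514, p(0.83) = -0.012151
x₂ = 0.830000 − (-0.012151)·(0.830000 − 0.740000) / (-0.012151 − 0.077514) = 0.830000 − (-0.001094)/(-0.089665) = 0.817804

0.8178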